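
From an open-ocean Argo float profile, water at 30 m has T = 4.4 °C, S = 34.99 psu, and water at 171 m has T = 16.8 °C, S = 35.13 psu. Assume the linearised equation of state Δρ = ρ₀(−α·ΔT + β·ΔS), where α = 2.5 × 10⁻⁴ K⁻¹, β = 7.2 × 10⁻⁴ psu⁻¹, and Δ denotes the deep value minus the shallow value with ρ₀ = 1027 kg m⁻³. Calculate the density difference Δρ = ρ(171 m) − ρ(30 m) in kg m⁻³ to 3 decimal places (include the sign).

-3.080 kg m⁻³

ΔT = +12.4 K, ΔS = +0.14 psu (deep − shallow).
Δρ/ρ₀ = −(2.5 × 10⁻⁴)(+12.4) + (7.2 × 10⁻⁴)(+0.14) = -2.9992 × 10⁻³.
Δρ = 1027 × (-2.9992 × 10⁻³) = -3.080 kg m⁻³.
Negative Δρ: lighter below, statically unstable.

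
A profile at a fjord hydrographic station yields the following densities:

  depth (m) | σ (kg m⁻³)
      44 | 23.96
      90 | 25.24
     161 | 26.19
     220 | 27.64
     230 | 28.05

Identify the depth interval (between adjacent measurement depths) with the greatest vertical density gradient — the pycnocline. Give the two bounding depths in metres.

220–230 m

Compute the density gradient over each adjacent pair:
  44–90 m: Δρ/Δz = 1.28/46 = 0.028 kg m⁻⁴
  90–161 m: Δρ/Δz = 0.95/71 = 0.013 kg m⁻⁴
  161–220 m: Δρ/Δz = 1.45/59 = 0.025 kg m⁻⁴
  220–230 m: Δρ/Δz = 0.41/10 = 0.041 kg m⁻⁴
The largest gradient is in the 220–230 m interval — the pycnocline.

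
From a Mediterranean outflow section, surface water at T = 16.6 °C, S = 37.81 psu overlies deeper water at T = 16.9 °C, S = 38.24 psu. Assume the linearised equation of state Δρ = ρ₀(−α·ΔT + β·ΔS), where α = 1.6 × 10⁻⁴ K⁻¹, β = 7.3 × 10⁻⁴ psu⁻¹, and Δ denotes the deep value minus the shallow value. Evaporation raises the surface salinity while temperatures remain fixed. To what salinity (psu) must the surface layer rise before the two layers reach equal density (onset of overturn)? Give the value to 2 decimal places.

Neutral buoyancy requires −α(T_deep − T_surf) + β(S_deep − S_surf′) = 0.
S_surf′ = S_deep − (α/β)·ΔT = 38.24 − (1.6 × 10⁻⁴/7.3 × 10⁻⁴)·(+0.3) = 38.1742 psu.
Increase required: 38.1742 − 37.81 = 0.3642 psu.

38.17 psu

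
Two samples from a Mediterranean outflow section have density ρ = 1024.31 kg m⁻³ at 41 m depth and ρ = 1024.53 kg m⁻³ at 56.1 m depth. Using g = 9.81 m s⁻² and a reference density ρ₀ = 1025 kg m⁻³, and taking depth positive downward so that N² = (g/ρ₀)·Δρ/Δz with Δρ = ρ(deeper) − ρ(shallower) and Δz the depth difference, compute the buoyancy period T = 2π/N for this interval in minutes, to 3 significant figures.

8.87 min

Δρ = 1024.53 − 1024.31 = 0.22 kg m⁻³ over Δz = 56.1 − 41 = 15.1 m.
N² = (9.81/1025) × (0.22/15.1) = 1.3944 × 10⁻⁴ s⁻².
N = √(1.3944 × 10⁻⁴) = 0.011808 rad s⁻¹, so T = 2π/N = 532.11 s = 8.8685 min ≈ 8.87 min.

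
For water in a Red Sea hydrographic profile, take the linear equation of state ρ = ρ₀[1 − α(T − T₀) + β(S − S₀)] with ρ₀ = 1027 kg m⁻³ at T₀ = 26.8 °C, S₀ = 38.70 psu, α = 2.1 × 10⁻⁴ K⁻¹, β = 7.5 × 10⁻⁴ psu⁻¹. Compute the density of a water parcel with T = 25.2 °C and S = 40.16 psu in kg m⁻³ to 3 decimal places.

1028.470 kg m⁻³

T − T₀ = -1.6 K, S − S₀ = +1.46 psu.
Bracket = 1 − α·(-1.6) + β·(+1.46) = 1 + (1.431 × 10⁻³) = 1.0014310.
ρ = 1027 × 1.0014310 = 1028.470 kg m⁻³.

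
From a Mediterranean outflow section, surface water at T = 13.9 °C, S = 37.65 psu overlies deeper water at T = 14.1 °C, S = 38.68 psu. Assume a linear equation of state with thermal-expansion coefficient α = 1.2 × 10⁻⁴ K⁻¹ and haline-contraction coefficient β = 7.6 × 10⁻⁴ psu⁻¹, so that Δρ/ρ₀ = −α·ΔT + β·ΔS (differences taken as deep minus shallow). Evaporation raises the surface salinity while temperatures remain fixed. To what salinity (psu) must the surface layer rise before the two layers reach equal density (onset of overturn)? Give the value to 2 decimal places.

38.65 psu

Neutral buoyancy requires −α(T_deep − T_surf) + β(S_deep − S_surf′) = 0.
S_surf′ = S_deep − (α/β)·ΔT = 38.68 − (1.2 × 10⁻⁴/7.6 × 10⁻⁴)·(+0.2) = 38.6484 psu.
Increase required: 38.6484 − 37.65 = 0.9984 psu.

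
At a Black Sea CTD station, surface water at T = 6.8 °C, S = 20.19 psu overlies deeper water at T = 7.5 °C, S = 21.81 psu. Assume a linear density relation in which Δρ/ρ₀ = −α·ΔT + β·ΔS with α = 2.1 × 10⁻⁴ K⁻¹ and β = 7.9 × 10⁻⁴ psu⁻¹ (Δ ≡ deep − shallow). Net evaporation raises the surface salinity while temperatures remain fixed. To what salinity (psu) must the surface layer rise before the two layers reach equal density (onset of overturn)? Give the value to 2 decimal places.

21.62 psu

Neutral buoyancy requires −α(T_deep − T_surf) + β(S_deep − S_surf′) = 0.
S_surf′ = S_deep − (α/β)·ΔT = 21.81 − (2.1 × 10⁻⁴/7.9 × 10⁻⁴)·(+0.7) = 21.6239 psu.
Increase required: 21.6239 − 20.19 = 1.4339 psu.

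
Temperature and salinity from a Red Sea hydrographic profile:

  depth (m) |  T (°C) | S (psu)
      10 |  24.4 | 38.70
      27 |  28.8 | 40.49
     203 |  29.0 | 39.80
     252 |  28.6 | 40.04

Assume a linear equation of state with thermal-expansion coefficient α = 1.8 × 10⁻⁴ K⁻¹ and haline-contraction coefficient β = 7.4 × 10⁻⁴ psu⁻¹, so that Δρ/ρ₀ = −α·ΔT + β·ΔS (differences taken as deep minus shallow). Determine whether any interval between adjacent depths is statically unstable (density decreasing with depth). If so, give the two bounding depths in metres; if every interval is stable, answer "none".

27–203 m

Evaluate Δρ/ρ₀ = −αΔT + βΔS across each adjacent pair:
  10–27 m: −αΔT+βΔS = −(1.8 × 10⁻⁴)(+4.4)+(7.4 × 10⁻⁴)(+1.79) = 5.3 × 10⁻⁴ → stable
  27–203 m: −αΔT+βΔS = −(1.8 × 10⁻⁴)(+0.2)+(7.4 × 10⁻⁴)(-0.69) = -5.5 × 10⁻⁴ → UNSTABLE
  203–252 m: −αΔT+βΔS = −(1.8 × 10⁻⁴)(-0.4)+(7.4 × 10⁻⁴)(+0.24) = 2.5 × 10⁻⁴ → stable
The 27–203 m interval has Δρ < 0: lighter water underlies denser water.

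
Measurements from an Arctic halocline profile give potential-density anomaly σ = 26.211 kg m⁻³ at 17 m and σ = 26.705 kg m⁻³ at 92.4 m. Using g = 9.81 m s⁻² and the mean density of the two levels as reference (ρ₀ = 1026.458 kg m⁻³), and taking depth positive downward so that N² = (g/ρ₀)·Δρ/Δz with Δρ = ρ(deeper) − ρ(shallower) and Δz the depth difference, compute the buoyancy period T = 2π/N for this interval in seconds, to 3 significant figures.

Δρ = 1026.705 − 1026.211 = 0.494 kg m⁻³ over Δz = 92.4 − 17 = 75.4 m.
N² = (9.81/1026.458) × (0.494/75.4) = 6.2616 × 10⁻⁵ s⁻².
N = √(6.2616 × 10⁻⁵) = 7.9130 × 10⁻³ rad s⁻¹, so T = 2π/N = 794.03 s ≈ 794 s.

794 s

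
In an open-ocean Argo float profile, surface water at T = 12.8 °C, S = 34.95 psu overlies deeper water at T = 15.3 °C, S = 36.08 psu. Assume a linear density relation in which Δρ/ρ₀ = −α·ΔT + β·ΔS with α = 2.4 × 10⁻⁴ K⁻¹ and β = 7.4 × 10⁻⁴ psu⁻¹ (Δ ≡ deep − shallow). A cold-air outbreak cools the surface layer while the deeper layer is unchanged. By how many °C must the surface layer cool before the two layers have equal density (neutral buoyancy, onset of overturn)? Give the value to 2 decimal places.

0.98 °C

Neutral buoyancy requires Δρ = 0, i.e. −α(T_deep − T_surf′) + β(S_deep − S_surf) = 0.
T_surf′ = T_deep − (β/α)·ΔS = 15.3 − (7.4 × 10⁻⁴/2.4 × 10⁻⁴)·(+1.13) = 11.8158 °C.
Cooling required: 12.8 − (11.8158) = 0.9842 °C.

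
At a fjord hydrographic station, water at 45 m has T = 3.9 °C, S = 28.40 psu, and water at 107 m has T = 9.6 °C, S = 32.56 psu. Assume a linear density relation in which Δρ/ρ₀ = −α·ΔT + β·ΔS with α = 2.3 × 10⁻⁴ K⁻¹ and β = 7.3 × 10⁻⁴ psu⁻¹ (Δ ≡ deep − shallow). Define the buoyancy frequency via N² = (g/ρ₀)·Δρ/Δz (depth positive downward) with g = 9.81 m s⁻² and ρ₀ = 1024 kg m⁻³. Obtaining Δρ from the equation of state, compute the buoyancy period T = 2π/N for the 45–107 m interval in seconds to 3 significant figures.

ΔT = +5.7 K, ΔS = +4.16 psu (deep − shallow).
Δρ/ρ₀ = −αΔT + βΔS = -1.311 × 10⁻³ + 3.0368 × 10⁻³ = 1.7258 × 10⁻³, so Δρ ≈ 1.767 kg m⁻³.
N² = (g/ρ₀)·Δρ/Δz = g·(Δρ/ρ₀)/Δz = 9.81 × 1.7258 × 10⁻³ / 62 = 2.7307 × 10⁻⁴ s⁻².
N = √(2.7307 × 10⁻⁴) = 0.016525 rad s⁻¹ → T = 2π/N = 380.22 s ≈ 380 s.

380 s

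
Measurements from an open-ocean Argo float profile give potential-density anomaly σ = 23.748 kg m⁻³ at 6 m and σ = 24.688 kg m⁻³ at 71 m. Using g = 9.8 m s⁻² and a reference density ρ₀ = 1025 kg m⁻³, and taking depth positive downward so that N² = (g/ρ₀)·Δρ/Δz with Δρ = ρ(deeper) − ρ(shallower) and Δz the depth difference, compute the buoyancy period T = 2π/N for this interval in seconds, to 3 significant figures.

Δρ = 1024.688 − 1023.748 = 0.940 kg m⁻³ over Δz = 71 − 6 = 65 m.
N² = (9.8/1025) × (0.940/65) = 1.3827 × 10⁻⁴ s⁻².
N = √(1.3827 × 10⁻⁴) = 0.011759 rad s⁻¹, so T = 2π/N = 534.33 s ≈ 534 s.

534 s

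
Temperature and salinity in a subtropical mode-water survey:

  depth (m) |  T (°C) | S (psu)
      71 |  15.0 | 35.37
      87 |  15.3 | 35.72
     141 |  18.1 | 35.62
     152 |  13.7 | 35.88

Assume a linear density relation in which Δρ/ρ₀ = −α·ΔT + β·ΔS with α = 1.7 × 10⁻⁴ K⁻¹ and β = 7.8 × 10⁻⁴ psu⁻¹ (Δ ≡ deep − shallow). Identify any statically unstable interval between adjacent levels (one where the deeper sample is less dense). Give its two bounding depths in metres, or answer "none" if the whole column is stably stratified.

87–141 m

Evaluate Δρ/ρ₀ = −αΔT + βΔS across each adjacent pair:
  71–87 m: −αΔT+βΔS = −(1.7 × 10⁻⁴)(+0.3)+(7.8 × 10⁻⁴)(+0.35) = 2.2 × 10⁻⁴ → stable
  87–141 m: −αΔT+βΔS = −(1.7 × 10⁻⁴)(+2.8)+(7.8 × 10⁻⁴)(-0.10) = -5.5 × 10⁻⁴ → UNSTABLE
  141–152 m: −αΔT+βΔS = −(1.7 × 10⁻⁴)(-4.4)+(7.8 × 10⁻⁴)(+0.26) = 9.5 × 10⁻⁴ → stable
The 87–141 m interval has Δρ < 0: lighter water underlies denser water.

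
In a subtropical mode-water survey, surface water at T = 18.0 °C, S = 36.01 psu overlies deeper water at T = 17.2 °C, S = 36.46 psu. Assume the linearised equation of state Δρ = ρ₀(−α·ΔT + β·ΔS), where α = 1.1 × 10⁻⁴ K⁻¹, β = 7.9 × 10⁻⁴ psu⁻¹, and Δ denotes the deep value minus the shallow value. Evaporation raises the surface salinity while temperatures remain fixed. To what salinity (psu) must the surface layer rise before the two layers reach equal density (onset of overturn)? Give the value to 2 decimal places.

36.57 psu

Neutral buoyancy requires −α(T_deep − T_surf) + β(S_deep − S_surf′) = 0.
S_surf′ = S_deep − (α/β)·ΔT = 36.46 − (1.1 × 10⁻⁴/7.9 × 10⁻⁴)·(-0.8) = 36.5714 psu.
Increase required: 36.5714 − 36.01 = 0.5614 psu.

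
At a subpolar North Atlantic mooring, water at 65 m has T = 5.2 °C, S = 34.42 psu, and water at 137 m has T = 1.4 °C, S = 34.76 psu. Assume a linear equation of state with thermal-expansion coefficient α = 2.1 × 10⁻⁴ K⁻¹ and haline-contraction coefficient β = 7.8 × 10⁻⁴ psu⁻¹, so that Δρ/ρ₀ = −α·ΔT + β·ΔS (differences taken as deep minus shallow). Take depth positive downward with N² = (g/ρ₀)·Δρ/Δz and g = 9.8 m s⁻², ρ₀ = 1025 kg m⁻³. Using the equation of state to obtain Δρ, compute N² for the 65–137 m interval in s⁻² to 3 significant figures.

ΔT = -3.8 K, ΔS = +0.34 psu (deep − shallow).
Δρ/ρ₀ = −αΔT + βΔS = 7.98 × 10⁻⁴ + 2.652 × 10⁻⁴ = 1.0632 × 10⁻³, so Δρ ≈ 1.090 kg m⁻³.
N² = (g/ρ₀)·Δρ/Δz = g·(Δρ/ρ₀)/Δz = 9.8 × 1.0632 × 10⁻³ / 72 = 1.4471 × 10⁻⁴ s⁻² ≈ 1.45 × 10⁻⁴ s⁻².

1.45 × 10⁻⁴ s⁻²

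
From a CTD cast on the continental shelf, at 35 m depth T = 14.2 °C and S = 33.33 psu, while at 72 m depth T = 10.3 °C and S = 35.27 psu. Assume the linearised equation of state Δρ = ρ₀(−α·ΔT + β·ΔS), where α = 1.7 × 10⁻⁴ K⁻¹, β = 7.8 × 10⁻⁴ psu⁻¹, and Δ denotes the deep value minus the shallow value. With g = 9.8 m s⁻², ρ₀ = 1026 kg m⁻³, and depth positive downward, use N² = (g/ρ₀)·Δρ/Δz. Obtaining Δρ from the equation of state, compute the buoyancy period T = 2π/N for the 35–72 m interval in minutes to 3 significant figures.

4.36 min

ΔT = -3.9 K, ΔS = +1.94 psu (deep − shallow).
Δρ/ρ₀ = −αΔT + βΔS = 6.63 × 10⁻⁴ + 1.5132 × 10⁻³ = 2.1762 × 10⁻³, so Δρ ≈ 2.233 kg m⁻³.
N² = (g/ρ₀)·Δρ/Δz = g·(Δρ/ρ₀)/Δz = 9.8 × 2.1762 × 10⁻³ / 37 = 5.7640 × 10⁻⁴ s⁻².
N = √(5.7640 × 10⁻⁴) = 0.024008 rad s⁻¹ → T = 2π/N = 261.71 s = 4.3618 min ≈ 4.36 min.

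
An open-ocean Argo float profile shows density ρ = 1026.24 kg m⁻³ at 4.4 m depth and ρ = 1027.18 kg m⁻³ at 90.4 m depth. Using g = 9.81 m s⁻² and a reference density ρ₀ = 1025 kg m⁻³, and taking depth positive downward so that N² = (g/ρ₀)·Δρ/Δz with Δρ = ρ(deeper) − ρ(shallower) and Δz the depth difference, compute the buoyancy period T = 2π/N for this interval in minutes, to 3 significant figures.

10.2 min

Δρ = 1027.18 − 1026.24 = 0.94 kg m⁻³ over Δz = 90.4 − 4.4 = 86 m.
N² = (9.81/1025) × (0.94/86) = 1.0461 × 10⁻⁴ s⁻².
N = √(1.0461 × 10⁻⁴) = 0.010228 rad s⁻¹, so T = 2π/N = 614.31 s = 10.238 min ≈ 10.2 min.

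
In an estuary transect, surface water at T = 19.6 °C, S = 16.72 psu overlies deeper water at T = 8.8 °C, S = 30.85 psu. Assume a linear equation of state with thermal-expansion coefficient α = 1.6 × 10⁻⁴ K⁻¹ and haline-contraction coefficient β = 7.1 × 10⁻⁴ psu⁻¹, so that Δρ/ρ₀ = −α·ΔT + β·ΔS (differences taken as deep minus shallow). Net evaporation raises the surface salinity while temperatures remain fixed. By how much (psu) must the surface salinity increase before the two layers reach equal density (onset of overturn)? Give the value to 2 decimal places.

16.56 psu

Neutral buoyancy requires −α(T_deep − T_surf) + β(S_deep − S_surf′) = 0.
S_surf′ = S_deep − (α/β)·ΔT = 30.85 − (1.6 × 10⁻⁴/7.1 × 10⁻⁴)·(-10.8) = 33.2838 psu.
Increase required: 33.2838 − 16.72 = 16.5638 psu.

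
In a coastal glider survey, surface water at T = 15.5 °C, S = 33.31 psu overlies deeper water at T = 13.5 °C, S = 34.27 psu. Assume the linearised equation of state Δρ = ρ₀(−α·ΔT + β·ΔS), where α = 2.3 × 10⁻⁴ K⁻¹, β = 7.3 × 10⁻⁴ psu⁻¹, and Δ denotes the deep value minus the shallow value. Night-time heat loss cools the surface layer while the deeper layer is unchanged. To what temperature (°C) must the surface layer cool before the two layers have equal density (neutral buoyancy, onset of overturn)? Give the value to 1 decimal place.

10.5 °C

Neutral buoyancy requires Δρ = 0, i.e. −α(T_deep − T_surf′) + β(S_deep − S_surf) = 0.
T_surf′ = T_deep − (β/α)·ΔS = 13.5 − (7.3 × 10⁻⁴/2.3 × 10⁻⁴)·(+0.96) = 10.453 °C.
Cooling required: 15.5 − (10.453) = 5.047 °C.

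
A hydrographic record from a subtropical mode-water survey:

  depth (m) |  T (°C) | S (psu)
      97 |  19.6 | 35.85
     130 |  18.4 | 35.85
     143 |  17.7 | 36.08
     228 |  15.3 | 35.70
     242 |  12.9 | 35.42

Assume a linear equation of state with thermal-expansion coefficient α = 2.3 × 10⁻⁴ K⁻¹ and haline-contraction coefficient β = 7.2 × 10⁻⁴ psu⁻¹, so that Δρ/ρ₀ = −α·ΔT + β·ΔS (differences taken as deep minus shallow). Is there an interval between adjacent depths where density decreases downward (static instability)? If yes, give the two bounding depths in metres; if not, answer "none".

none

Evaluate Δρ/ρ₀ = −αΔT + βΔS across each adjacent pair:
  97–130 m: −αΔT+βΔS = −(2.3 × 10⁻⁴)(-1.2)+(7.2 × 10⁻⁴)(+0.00) = 2.8 × 10⁻⁴ → stable
  130–143 m: −αΔT+βΔS = −(2.3 × 10⁻⁴)(-0.7)+(7.2 × 10⁻⁴)(+0.23) = 3.3 × 10⁻⁴ → stable
  143–228 m: −αΔT+βΔS = −(2.3 × 10⁻⁴)(-2.4)+(7.2 × 10⁻⁴)(-0.38) = 2.8 × 10⁻⁴ → stable
  228–242 m: −αΔT+βΔS = −(2.3 × 10⁻⁴)(-2.4)+(7.2 × 10⁻⁴)(-0.28) = 3.5 × 10⁻⁴ → stable
Every interval has Δρ > 0: the column is stably stratified throughout.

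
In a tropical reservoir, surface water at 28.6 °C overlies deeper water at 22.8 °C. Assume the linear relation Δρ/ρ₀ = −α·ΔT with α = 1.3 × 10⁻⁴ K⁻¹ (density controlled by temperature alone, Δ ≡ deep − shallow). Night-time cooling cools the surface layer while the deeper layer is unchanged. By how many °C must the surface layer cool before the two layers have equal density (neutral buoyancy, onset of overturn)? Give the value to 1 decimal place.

5.8 °C

With temperature the only control, equal density requires T_surf′ = T_deep.
T_surf′ = 22.8 °C.
Cooling required: 28.6 − 22.8 = 5.8 °C.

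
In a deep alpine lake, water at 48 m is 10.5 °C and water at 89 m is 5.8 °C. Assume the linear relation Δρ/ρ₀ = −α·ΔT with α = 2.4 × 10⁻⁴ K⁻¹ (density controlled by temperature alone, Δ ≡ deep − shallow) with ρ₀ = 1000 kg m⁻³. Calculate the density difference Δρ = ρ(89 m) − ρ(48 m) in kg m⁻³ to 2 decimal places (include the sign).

+1.13 kg m⁻³

ΔT = -4.7 K, Δρ/ρ₀ = −αΔT = 1.128 × 10⁻³.
Δρ = 1000 × (1.128 × 10⁻³) = +1.13 kg m⁻³.
Positive Δρ: denser below, stable.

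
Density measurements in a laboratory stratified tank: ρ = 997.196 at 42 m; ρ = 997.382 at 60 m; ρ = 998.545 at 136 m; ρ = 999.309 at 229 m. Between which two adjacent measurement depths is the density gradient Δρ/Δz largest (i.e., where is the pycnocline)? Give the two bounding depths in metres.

Compute the density gradient over each adjacent pair:
  42–60 m: Δρ/Δz = 0.186/18 = 0.010 kg m⁻⁴
  60–136 m: Δρ/Δz = 1.163/76 = 0.015 kg m⁻⁴
  136–229 m: Δρ/Δz = 0.764/93 = 8.2 × 10⁻³ kg m⁻⁴
The largest gradient is in the 60–136 m interval — the pycnocline.

60–136 m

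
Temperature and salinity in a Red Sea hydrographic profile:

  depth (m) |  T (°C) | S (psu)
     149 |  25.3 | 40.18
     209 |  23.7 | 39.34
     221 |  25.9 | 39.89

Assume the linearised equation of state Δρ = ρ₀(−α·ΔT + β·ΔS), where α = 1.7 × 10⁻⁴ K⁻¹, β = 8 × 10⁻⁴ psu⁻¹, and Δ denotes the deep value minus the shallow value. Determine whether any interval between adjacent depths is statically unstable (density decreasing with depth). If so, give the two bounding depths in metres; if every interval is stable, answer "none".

Evaluate Δρ/ρ₀ = −αΔT + βΔS across each adjacent pair:
  149–209 m: −αΔT+βΔS = −(1.7 × 10⁻⁴)(-1.6)+(8 × 10⁻⁴)(-0.84) = -4.0 × 10⁻⁴ → UNSTABLE
  209–221 m: −αΔT+βΔS = −(1.7 × 10⁻⁴)(+2.2)+(8 × 10⁻⁴)(+0.55) = 6.6 × 10⁻⁵ → stable
The 149–209 m interval has Δρ < 0: lighter water underlies denser water.

149–209 m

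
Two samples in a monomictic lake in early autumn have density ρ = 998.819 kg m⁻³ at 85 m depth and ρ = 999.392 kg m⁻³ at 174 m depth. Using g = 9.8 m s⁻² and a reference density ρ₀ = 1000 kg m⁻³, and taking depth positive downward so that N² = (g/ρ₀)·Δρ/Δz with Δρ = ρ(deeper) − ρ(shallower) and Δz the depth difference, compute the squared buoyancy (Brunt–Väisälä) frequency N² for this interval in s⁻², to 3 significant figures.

6.31 × 10⁻⁵ s⁻²

Δρ = 999.392 − 998.819 = 0.573 kg m⁻³ over Δz = 174 − 85 = 89 m.
N² = (9.8/1000) × (0.573/89) = 6.3094 × 10⁻⁵ s⁻² ≈ 6.31 × 10⁻⁵ s⁻².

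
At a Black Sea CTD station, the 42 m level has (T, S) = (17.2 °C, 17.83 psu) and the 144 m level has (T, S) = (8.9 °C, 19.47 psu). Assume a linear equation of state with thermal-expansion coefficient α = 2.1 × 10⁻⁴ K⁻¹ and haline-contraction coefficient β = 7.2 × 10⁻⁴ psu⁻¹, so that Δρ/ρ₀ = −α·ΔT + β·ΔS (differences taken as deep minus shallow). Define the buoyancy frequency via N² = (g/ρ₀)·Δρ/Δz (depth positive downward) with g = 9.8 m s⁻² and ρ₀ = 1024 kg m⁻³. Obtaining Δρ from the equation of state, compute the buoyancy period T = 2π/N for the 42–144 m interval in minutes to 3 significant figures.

ΔT = -8.3 K, ΔS = +1.64 psu (deep − shallow).
Δρ/ρ₀ = −αΔT + βΔS = 1.743 × 10⁻³ + 1.1808 × 10⁻³ = 2.9238 × 10⁻³, so Δρ ≈ 2.994 kg m⁻³.
N² = (g/ρ₀)·Δρ/Δz = g·(Δρ/ρ₀)/Δz = 9.8 × 2.9238 × 10⁻³ / 102 = 2.8091 × 10⁻⁴ s⁻².
N = √(2.8091 × 10⁻⁴) = 0.016760 rad s⁻¹ → T = 2π/N = 374.89 s = 6.2482 min ≈ 6.25 min.

6.25 min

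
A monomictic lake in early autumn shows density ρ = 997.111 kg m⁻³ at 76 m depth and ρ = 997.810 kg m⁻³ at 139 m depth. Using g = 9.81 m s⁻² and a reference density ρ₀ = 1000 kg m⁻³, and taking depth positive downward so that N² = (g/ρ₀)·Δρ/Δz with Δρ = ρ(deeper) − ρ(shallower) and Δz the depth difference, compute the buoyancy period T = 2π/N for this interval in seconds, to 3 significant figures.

Δρ = 997.810 − 997.111 = 0.699 kg m⁻³ over Δz = 139 − 76 = 63 m.
N² = (9.81/1000) × (0.699/63) = 1.0884 × 10⁻⁴ s⁻².
N = √(1.0884 × 10⁻⁴) = 0.010433 rad s⁻¹, so T = 2π/N = 602.24 s ≈ 602 s.

602 s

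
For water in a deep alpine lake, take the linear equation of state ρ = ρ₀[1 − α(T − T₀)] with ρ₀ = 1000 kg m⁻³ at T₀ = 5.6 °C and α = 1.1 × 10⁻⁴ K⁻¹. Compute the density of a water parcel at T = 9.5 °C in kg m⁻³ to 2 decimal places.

999.57 kg m⁻³

T − T₀ = +3.9 K.
Bracket = 1 − α·(+3.9) = 1 + (-4.29 × 10⁻⁴) = 0.9995710.
ρ = 1000 × 0.9995710 = 999.57 kg m⁻³.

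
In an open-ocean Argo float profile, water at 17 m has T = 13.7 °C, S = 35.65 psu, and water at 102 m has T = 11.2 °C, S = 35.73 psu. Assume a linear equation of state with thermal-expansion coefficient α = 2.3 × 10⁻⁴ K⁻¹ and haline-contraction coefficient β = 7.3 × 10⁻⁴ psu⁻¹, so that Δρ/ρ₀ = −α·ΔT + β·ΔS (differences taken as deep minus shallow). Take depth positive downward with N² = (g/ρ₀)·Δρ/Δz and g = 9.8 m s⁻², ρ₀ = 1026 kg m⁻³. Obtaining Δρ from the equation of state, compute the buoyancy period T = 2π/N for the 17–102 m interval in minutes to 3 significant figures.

12.3 min

ΔT = -2.5 K, ΔS = +0.08 psu (deep − shallow).
Δρ/ρ₀ = −αΔT + βΔS = 5.75 × 10⁻⁴ + 5.84 × 10⁻⁵ = 6.334 × 10⁻⁴, so Δρ ≈ 0.6499 kg m⁻³.
N² = (g/ρ₀)·Δρ/Δz = g·(Δρ/ρ₀)/Δz = 9.8 × 6.334 × 10⁻⁴ / 85 = 7.3027 × 10⁻⁵ s⁻².
N = √(7.3027 × 10⁻⁵) = 8.5456 × 10⁻³ rad s⁻¹ → T = 2π/N = 735.25 s = 12.254 min ≈ 12.3 min.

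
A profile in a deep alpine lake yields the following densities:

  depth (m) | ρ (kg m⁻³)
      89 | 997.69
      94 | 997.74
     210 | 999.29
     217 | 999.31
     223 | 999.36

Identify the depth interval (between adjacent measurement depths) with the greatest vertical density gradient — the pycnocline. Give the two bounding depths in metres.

94–210 m

Compute the density gradient over each adjacent pair:
  89–94 m: Δρ/Δz = 0.05/5 = 0.010 kg m⁻⁴
  94–210 m: Δρ/Δz = 1.55/116 = 0.013 kg m⁻⁴
  210–217 m: Δρ/Δz = 0.02/7 = 2.9 × 10⁻³ kg m⁻⁴
  217–223 m: Δρ/Δz = 0.05/6 = 8.3 × 10⁻³ kg m⁻⁴
The largest gradient is in the 94–210 m interval — the pycnocline.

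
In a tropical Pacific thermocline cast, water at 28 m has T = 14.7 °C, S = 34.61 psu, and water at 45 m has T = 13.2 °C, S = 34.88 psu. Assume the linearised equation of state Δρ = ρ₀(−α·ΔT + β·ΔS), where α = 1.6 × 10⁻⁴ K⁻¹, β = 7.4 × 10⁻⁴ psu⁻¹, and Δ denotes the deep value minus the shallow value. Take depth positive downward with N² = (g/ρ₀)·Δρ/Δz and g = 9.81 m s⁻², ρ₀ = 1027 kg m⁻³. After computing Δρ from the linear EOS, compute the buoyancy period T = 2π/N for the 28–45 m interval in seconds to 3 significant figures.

394 s

ΔT = -1.5 K, ΔS = +0.27 psu (deep − shallow).
Δρ/ρ₀ = −αΔT + βΔS = 2.40 × 10⁻⁴ + 1.998 × 10⁻⁴ = 4.398 × 10⁻⁴, so Δρ ≈ 0.4517 kg m⁻³.
N² = (g/ρ₀)·Δρ/Δz = g·(Δρ/ρ₀)/Δz = 9.81 × 4.398 × 10⁻⁴ / 17 = 2.5379 × 10⁻⁴ s⁻².
N = √(2.5379 × 10⁻⁴) = 0.015931 rad s⁻¹ → T = 2π/N = 394.40 s ≈ 394 s.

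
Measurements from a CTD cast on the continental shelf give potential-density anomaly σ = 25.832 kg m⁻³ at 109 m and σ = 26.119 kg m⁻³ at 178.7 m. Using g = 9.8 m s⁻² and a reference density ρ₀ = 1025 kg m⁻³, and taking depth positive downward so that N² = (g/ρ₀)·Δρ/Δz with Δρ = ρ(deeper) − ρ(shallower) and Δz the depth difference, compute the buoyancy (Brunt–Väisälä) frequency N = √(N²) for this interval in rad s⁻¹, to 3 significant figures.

Δρ = 1026.119 − 1025.832 = 0.287 kg m⁻³ over Δz = 178.7 − 109 = 69.7 m.
N² = (9.8/1025) × (0.287/69.7) = 3.9369 × 10⁻⁵ s⁻².
N = √(3.9369 × 10⁻⁵) = 6.2745 × 10⁻³ rad s⁻¹ ≈ 6.27 × 10⁻³ rad s⁻¹.
N² > 0, so the interval is statically stable.

6.27 × 10⁻³ rad s⁻¹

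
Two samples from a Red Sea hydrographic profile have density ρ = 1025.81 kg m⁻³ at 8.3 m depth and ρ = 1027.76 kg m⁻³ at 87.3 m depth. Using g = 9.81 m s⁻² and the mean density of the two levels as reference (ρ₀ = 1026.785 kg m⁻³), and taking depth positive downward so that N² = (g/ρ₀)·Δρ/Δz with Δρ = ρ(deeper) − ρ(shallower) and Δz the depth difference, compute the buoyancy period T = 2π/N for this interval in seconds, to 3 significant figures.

409 s

Δρ = 1027.76 − 1025.81 = 1.95 kg m⁻³ over Δz = 87.3 − 8.3 = 79 m.
N² = (9.81/1026.785) × (1.95/79) = 2.3583 × 10⁻⁴ s⁻².
N = √(2.3583 × 10⁻⁴) = 0.015357 rad s⁻¹, so T = 2π/N = 409.14 s ≈ 409 s.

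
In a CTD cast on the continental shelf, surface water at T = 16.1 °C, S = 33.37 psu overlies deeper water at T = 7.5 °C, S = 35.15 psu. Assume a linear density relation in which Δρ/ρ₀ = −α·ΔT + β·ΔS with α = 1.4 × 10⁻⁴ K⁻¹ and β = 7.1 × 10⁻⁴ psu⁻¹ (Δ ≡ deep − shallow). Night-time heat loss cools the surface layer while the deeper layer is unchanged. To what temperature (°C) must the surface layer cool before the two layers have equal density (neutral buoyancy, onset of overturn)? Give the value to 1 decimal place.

Neutral buoyancy requires Δρ = 0, i.e. −α(T_deep − T_surf′) + β(S_deep − S_surf) = 0.
T_surf′ = T_deep − (β/α)·ΔS = 7.5 − (7.1 × 10⁻⁴/1.4 × 10⁻⁴)·(+1.78) = -1.527 °C.
Cooling required: 16.1 − (-1.527) = 17.627 °C.

-1.5 °C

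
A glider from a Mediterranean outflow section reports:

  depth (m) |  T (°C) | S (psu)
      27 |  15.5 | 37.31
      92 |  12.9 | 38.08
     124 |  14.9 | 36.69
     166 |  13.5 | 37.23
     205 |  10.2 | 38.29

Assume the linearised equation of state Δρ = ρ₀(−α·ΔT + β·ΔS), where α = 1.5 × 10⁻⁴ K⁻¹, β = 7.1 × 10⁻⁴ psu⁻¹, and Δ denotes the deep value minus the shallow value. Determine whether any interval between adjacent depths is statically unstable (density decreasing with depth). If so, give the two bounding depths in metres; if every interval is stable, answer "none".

Evaluate Δρ/ρ₀ = −αΔT + βΔS across each adjacent pair:
  27–92 m: −αΔT+βΔS = −(1.5 × 10⁻⁴)(-2.6)+(7.1 × 10⁻⁴)(+0.77) = 9.4 × 10⁻⁴ → stable
  92–124 m: −αΔT+βΔS = −(1.5 × 10⁻⁴)(+2.0)+(7.1 × 10⁻⁴)(-1.39) = -1.3 × 10⁻³ → UNSTABLE
  124–166 m: −αΔT+βΔS = −(1.5 × 10⁻⁴)(-1.4)+(7.1 × 10⁻⁴)(+0.54) = 5.9 × 10⁻⁴ → stable
  166–205 m: −αΔT+βΔS = −(1.5 × 10⁻⁴)(-3.3)+(7.1 × 10⁻⁴)(+1.06) = 1.2 × 10⁻³ → stable
The 92–124 m interval has Δρ < 0: lighter water underlies denser water.

92–124 m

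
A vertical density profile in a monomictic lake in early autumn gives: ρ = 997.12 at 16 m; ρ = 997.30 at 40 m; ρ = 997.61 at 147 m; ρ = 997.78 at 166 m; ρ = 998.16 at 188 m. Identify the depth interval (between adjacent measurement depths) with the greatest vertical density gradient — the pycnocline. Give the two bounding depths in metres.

Compute the density gradient over each adjacent pair:
  16–40 m: Δρ/Δz = 0.18/24 = 7.5 × 10⁻³ kg m⁻⁴
  40–147 m: Δρ/Δz = 0.31/107 = 2.9 × 10⁻³ kg m⁻⁴
  147–166 m: Δρ/Δz = 0.17/19 = 8.9 × 10⁻³ kg m⁻⁴
  166–188 m: Δρ/Δz = 0.38/22 = 0.017 kg m⁻⁴
The largest gradient is in the 166–188 m interval — the pycnocline.

166–188 m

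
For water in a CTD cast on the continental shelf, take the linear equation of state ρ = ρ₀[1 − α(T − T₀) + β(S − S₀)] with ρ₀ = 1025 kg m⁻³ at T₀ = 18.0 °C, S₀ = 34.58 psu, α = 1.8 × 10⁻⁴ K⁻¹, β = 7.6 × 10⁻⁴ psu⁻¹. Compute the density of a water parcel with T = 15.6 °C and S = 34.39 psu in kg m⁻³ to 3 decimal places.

1025.295 kg m⁻³

T − T₀ = -2.4 K, S − S₀ = -0.19 psu.
Bracket = 1 − α·(-2.4) + β·(-0.19) = 1 + (2.876 × 10⁻⁴) = 1.0002876.
ρ = 1025 × 1.0002876 = 1025.295 kg m⁻³.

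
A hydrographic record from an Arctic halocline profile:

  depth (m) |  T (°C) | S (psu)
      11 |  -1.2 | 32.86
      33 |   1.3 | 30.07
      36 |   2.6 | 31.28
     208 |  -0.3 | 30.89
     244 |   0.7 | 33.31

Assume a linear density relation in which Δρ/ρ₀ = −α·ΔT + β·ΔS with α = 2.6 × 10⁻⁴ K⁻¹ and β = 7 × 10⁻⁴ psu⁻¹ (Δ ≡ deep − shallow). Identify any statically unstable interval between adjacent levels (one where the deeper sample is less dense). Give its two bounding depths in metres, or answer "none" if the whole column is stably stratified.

Evaluate Δρ/ρ₀ = −αΔT + βΔS across each adjacent pair:
  11–33 m: −αΔT+βΔS = −(2.6 × 10⁻⁴)(+2.5)+(7 × 10⁻⁴)(-2.79) = -2.6 × 10⁻³ → UNSTABLE
  33–36 m: −αΔT+βΔS = −(2.6 × 10⁻⁴)(+1.3)+(7 × 10⁻⁴)(+1.21) = 5.1 × 10⁻⁴ → stable
  36–208 m: −αΔT+βΔS = −(2.6 × 10⁻⁴)(-2.9)+(7 × 10⁻⁴)(-0.39) = 4.8 × 10⁻⁴ → stable
  208–244 m: −αΔT+βΔS = −(2.6 × 10⁻⁴)(+1.0)+(7 × 10⁻⁴)(+2.42) = 1.4 × 10⁻³ → stable
The 11–33 m interval has Δρ < 0: lighter water underlies denser water.

11–33 m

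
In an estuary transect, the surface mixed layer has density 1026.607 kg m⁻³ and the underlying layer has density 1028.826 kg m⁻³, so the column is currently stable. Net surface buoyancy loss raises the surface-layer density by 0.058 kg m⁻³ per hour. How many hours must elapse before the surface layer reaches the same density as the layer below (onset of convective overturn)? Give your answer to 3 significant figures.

Density deficit of the surface layer: 1028.826 − 1026.607 = 2.219 kg m⁻³.
Required change = 2.219 / 0.058 = 38.3 hours.

38.3 hours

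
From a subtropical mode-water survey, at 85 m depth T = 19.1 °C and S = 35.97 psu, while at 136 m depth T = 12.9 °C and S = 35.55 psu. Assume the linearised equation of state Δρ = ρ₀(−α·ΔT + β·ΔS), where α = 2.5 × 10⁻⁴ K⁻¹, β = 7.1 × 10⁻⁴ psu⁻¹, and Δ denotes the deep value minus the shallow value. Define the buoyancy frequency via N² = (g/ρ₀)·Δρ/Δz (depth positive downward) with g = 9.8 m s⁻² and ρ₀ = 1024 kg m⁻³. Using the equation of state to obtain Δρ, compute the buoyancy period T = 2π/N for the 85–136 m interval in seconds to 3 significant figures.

405 s

ΔT = -6.2 K, ΔS = -0.42 psu (deep − shallow).
Δρ/ρ₀ = −αΔT + βΔS = 1.55 × 10⁻³ − 2.982 × 10⁻⁴ = 1.2518 × 10⁻³, so Δρ ≈ 1.282 kg m⁻³.
N² = (g/ρ₀)·Δρ/Δz = g·(Δρ/ρ₀)/Δz = 9.8 × 1.2518 × 10⁻³ / 51 = 2.4054 × 10⁻⁴ s⁻².
N = √(2.4054 × 10⁻⁴) = 0.015509 rad s⁻¹ → T = 2π/N = 405.13 s ≈ 405 s.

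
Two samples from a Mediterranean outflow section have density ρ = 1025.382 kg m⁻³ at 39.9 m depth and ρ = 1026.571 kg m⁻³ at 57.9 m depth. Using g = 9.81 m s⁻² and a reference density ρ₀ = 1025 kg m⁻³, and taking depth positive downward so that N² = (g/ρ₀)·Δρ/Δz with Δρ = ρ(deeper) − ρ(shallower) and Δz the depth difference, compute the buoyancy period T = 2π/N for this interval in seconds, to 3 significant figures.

Δρ = 1026.571 − 1025.382 = 1.189 kg m⁻³ over Δz = 57.9 − 39.9 = 18 m.
N² = (9.81/1025) × (1.189/18) = 6.3220 × 10⁻⁴ s⁻².
N = √(6.3220 × 10⁻⁴) = 0.025144 rad s⁻¹, so T = 2π/N = 249.89 s ≈ 250 s.

250 s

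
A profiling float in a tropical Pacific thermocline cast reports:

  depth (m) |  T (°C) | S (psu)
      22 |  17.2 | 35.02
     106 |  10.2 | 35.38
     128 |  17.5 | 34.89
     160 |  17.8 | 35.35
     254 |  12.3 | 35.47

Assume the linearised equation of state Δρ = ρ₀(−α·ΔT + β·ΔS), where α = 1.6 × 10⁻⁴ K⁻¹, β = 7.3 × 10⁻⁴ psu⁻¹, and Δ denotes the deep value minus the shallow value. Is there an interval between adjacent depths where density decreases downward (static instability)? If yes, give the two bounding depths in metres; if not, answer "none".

Evaluate Δρ/ρ₀ = −αΔT + βΔS across each adjacent pair:
  22–106 m: −αΔT+βΔS = −(1.6 × 10⁻⁴)(-7.0)+(7.3 × 10⁻⁴)(+0.36) = 1.4 × 10⁻³ → stable
  106–128 m: −αΔT+βΔS = −(1.6 × 10⁻⁴)(+7.3)+(7.3 × 10⁻⁴)(-0.49) = -1.5 × 10⁻³ → UNSTABLE
  128–160 m: −αΔT+βΔS = −(1.6 × 10⁻⁴)(+0.3)+(7.3 × 10⁻⁴)(+0.46) = 2.9 × 10⁻⁴ → stable
  160–254 m: −αΔT+βΔS = −(1.6 × 10⁻⁴)(-5.5)+(7.3 × 10⁻⁴)(+0.12) = 9.7 × 10⁻⁴ → stable
The 106–128 m interval has Δρ < 0: lighter water underlies denser water.

106–128 m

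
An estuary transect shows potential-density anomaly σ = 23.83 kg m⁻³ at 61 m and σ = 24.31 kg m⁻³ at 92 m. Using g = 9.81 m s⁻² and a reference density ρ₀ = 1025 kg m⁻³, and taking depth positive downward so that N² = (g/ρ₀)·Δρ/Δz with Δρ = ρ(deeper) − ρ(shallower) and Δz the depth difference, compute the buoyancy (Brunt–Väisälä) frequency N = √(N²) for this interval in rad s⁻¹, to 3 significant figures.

Δρ = 1024.31 − 1023.83 = 0.48 kg m⁻³ over Δz = 92 − 61 = 31 m.
N² = (9.81/1025) × (0.48/31) = 1.4819 × 10⁻⁴ s⁻².
N = √(1.4819 × 10⁻⁴) = 0.012173 rad s⁻¹ ≈ 0.0122 rad s⁻¹.

0.0122 rad s⁻¹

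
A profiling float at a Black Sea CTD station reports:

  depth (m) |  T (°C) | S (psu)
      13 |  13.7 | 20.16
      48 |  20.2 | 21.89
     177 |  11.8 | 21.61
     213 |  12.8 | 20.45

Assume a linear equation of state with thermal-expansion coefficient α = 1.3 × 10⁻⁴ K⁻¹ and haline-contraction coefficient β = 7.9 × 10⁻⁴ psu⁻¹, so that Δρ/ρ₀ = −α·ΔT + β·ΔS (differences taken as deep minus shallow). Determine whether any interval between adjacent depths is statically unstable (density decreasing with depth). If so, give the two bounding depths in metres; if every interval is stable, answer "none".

177–213 m

Evaluate Δρ/ρ₀ = −αΔT + βΔS across each adjacent pair:
  13–48 m: −αΔT+βΔS = −(1.3 × 10⁻⁴)(+6.5)+(7.9 × 10⁻⁴)(+1.73) = 5.2 × 10⁻⁴ → stable
  48–177 m: −αΔT+βΔS = −(1.3 × 10⁻⁴)(-8.4)+(7.9 × 10⁻⁴)(-0.28) = 8.7 × 10⁻⁴ → stable
  177–213 m: −αΔT+βΔS = −(1.3 × 10⁻⁴)(+1.0)+(7.9 × 10⁻⁴)(-1.16) = -1.0 × 10⁻³ → UNSTABLE
The 177–213 m interval has Δρ < 0: lighter water underlies denser water.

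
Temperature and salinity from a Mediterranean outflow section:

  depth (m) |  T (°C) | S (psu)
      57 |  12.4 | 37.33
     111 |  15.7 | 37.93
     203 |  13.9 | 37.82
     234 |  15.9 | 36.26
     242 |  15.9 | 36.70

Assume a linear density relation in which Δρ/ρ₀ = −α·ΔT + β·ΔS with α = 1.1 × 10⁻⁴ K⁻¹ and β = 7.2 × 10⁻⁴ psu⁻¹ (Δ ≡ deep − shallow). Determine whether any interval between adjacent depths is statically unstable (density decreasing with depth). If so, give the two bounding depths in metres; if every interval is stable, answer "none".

203–234 m

Evaluate Δρ/ρ₀ = −αΔT + βΔS across each adjacent pair:
  57–111 m: −αΔT+βΔS = −(1.1 × 10⁻⁴)(+3.3)+(7.2 × 10⁻⁴)(+0.60) = 6.9 × 10⁻⁵ → stable
  111–203 m: −αΔT+βΔS = −(1.1 × 10⁻⁴)(-1.8)+(7.2 × 10⁻⁴)(-0.11) = 1.2 × 10⁻⁴ → stable
  203–234 m: −αΔT+βΔS = −(1.1 × 10⁻⁴)(+2.0)+(7.2 × 10⁻⁴)(-1.56) = -1.3 × 10⁻³ → UNSTABLE
  234–242 m: −αΔT+βΔS = −(1.1 × 10⁻⁴)(+0.0)+(7.2 × 10⁻⁴)(+0.44) = 3.2 × 10⁻⁴ → stable
The 203–234 m interval has Δρ < 0: lighter water underlies denser water.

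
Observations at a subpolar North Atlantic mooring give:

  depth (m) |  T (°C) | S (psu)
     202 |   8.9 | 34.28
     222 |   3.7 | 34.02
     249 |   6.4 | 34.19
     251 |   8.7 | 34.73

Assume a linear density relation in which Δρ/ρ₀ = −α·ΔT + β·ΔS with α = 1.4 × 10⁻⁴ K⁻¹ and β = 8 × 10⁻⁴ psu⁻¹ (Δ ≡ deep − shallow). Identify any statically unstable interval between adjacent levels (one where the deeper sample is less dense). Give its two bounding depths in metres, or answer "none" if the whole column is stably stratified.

222–249 m

Evaluate Δρ/ρ₀ = −αΔT + βΔS across each adjacent pair:
  202–222 m: −αΔT+βΔS = −(1.4 × 10⁻⁴)(-5.2)+(8 × 10⁻⁴)(-0.26) = 5.2 × 10⁻⁴ → stable
  222–249 m: −αΔT+βΔS = −(1.4 × 10⁻⁴)(+2.7)+(8 × 10⁻⁴)(+0.17) = -2.4 × 10⁻⁴ → UNSTABLE
  249–251 m: −αΔT+βΔS = −(1.4 × 10⁻⁴)(+2.3)+(8 × 10⁻⁴)(+0.54) = 1.1 × 10⁻⁴ → stable
The 222–249 m interval has Δρ < 0: lighter water underlies denser water.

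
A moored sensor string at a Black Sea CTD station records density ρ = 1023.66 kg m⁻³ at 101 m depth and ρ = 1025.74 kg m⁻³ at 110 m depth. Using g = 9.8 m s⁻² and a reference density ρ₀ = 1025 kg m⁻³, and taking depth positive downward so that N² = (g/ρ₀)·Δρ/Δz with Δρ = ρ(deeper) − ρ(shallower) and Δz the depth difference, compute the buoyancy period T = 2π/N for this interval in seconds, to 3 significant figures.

Δρ = 1025.74 − 1023.66 = 2.08 kg m⁻³ over Δz = 110 − 101 = 9 m.
N² = (9.8/1025) × (2.08/9) = 2.2096 × 10⁻³ s⁻².
N = √(2.2096 × 10⁻³) = 0.047006 rad s⁻¹, so T = 2π/N = 133.67 s ≈ 134 s.

134 s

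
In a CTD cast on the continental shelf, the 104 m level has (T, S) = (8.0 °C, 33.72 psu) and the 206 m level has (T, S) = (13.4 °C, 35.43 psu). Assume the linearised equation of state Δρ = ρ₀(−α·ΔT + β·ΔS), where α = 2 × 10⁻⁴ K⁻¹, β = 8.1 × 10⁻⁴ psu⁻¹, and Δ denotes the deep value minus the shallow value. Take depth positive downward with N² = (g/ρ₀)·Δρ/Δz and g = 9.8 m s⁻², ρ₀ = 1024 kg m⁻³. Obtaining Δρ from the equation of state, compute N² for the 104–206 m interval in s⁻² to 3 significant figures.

ΔT = +5.4 K, ΔS = +1.71 psu (deep − shallow).
Δρ/ρ₀ = −αΔT + βΔS = -1.08 × 10⁻³ + 1.3851 × 10⁻³ = 3.051 × 10⁻⁴, so Δρ ≈ 0.3124 kg m⁻³.
N² = (g/ρ₀)·Δρ/Δz = g·(Δρ/ρ₀)/Δz = 9.8 × 3.051 × 10⁻⁴ / 102 = 2.9314 × 10⁻⁵ s⁻² ≈ 2.93 × 10⁻⁵ s⁻².

2.93 × 10⁻⁵ s⁻²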